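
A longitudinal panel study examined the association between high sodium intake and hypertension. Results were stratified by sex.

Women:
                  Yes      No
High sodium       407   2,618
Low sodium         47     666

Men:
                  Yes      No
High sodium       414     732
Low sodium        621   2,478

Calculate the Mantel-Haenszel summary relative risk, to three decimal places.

RR_MH = Σ(aᵢ·n₀ᵢ/nᵢ) / Σ(cᵢ·n₁ᵢ/nᵢ), with n₁ᵢ = aᵢ+bᵢ (exposed), n₀ᵢ = cᵢ+dᵢ (unexposed), nᵢ = n₁ᵢ+n₀ᵢ.
Stratum 1 (Women): n₁ = 3025, n₀ = 713, n = 3738; a·n₀/n = 407·713/3738 = 77.6327; c·n₁/n = 47·3025/3738 = 38.0350
Stratum 2 (Men): n₁ = 1146, n₀ = 3099, n = 4245; a·n₀/n = 414·3099/4245 = 302.2346; c·n₁/n = 621·1146/4245 = 167.6481
RR_MH = (77.6327 + 302.2346) / (38.0350 + 167.6481) = 379.8673 / 205.6831 = 1.84686

1.847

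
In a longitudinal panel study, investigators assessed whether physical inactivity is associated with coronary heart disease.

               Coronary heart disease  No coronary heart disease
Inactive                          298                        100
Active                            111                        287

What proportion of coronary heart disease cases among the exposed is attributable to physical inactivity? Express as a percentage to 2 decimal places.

62.75

Cells: a = 298, b = 100, c = 111, d = 287.
Risk in exposed = 298/398 = 0.74874; risk in unexposed = 111/398 = 0.27889.
RR = 0.74874/0.27889 = 2.68468
AR% = (RR − 1)/RR × 100 = (2.68468 − 1)/2.68468 × 100 = 62.7517%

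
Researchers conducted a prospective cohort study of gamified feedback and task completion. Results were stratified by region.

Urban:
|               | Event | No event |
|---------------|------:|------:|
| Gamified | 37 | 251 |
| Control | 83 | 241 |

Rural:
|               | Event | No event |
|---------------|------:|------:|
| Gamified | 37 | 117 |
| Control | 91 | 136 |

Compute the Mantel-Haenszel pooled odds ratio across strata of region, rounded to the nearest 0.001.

OR_MH = Σ(aᵢdᵢ/nᵢ) / Σ(bᵢcᵢ/nᵢ), where nᵢ is the stratum total.
Stratum 1 (Urban): n = 612; a·d/n = 37·241/612 = 14.5703; b·c/n = 251·83/612 = 34.0408
Stratum 2 (Rural): n = 381; a·d/n = 37·136/381 = 13.2073; b·c/n = 117·91/381 = 27.9449
OR_MH = (14.5703 + 13.2073) / (34.0408 + 27.9449) = 27.7776 / 61.9857 = 0.44813

0.448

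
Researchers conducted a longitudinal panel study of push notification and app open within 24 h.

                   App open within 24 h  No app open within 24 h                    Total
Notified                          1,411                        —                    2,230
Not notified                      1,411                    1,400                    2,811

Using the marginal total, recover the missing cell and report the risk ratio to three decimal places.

The missing cell is in the exposed row: 2230 − 1411 = 819.
So a = 1411, b = 819, c = 1411, d = 1400.
RR = [a/(a+b)] / [c/(c+d)] = (1411/2230) / (1411/2811) = 0.63274/0.50196 = 1.26054

1.261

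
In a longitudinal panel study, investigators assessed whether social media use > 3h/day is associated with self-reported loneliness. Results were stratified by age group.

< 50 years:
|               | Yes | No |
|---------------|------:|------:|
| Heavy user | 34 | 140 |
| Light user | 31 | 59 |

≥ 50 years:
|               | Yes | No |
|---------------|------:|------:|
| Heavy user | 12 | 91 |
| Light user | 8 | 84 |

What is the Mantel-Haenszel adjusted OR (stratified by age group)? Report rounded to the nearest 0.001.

0.633

OR_MH = Σ(aᵢdᵢ/nᵢ) / Σ(bᵢcᵢ/nᵢ), where nᵢ is the stratum total.
Stratum 1 (< 50 years): n = 264; a·d/n = 34·59/264 = 7.5985; b·c/n = 140·31/264 = 16.4394
Stratum 2 (≥ 50 years): n = 195; a·d/n = 12·84/195 = 5.1692; b·c/n = 91·8/195 = 3.7333
OR_MH = (7.5985 + 5.1692) / (16.4394 + 3.7333) = 12.7677 / 20.1727 = 0.63292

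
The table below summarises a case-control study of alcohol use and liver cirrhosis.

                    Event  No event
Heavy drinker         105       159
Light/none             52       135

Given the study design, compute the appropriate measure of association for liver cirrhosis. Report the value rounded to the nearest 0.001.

Cells: a = 105, b = 159, c = 52, d = 135.
This is a case-control study: participants were sampled on outcome status, so risks in the source population cannot be estimated directly — relative risk is not valid here. The odds ratio is the appropriate measure.
OR = (a·d)/(b·c) = (105 × 135) / (159 × 52) = 14175 / 8268 = 1.71444

1.714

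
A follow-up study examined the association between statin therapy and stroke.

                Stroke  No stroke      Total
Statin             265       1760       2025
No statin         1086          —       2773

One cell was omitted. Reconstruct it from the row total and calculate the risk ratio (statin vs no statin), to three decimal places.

0.334

The missing cell is in the unexposed row: 2773 − 1086 = 1687.
So a = 265, b = 1760, c = 1086, d = 1687.
RR = [a/(a+b)] / [c/(c+d)] = (265/2025) / (1086/2773) = 0.13086/0.39163 = 0.33415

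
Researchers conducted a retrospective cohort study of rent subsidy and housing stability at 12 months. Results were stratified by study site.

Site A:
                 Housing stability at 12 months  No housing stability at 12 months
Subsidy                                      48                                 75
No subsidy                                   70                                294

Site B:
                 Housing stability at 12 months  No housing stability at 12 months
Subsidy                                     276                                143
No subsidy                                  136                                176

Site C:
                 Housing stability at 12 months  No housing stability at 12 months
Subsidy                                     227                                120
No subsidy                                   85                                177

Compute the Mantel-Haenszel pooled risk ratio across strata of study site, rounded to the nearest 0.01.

1.74

RR_MH = Σ(aᵢ·n₀ᵢ/nᵢ) / Σ(cᵢ·n₁ᵢ/nᵢ), with n₁ᵢ = aᵢ+bᵢ (exposed), n₀ᵢ = cᵢ+dᵢ (unexposed), nᵢ = n₁ᵢ+n₀ᵢ.
Stratum 1 (Site A): n₁ = 123, n₀ = 364, n = 487; a·n₀/n = 48·364/487 = 35.8768; c·n₁/n = 70·123/487 = 17.6797
Stratum 2 (Site B): n₁ = 419, n₀ = 312, n = 731; a·n₀/n = 276·312/731 = 117.8003; c·n₁/n = 136·419/731 = 77.9535
Stratum 3 (Site C): n₁ = 347, n₀ = 262, n = 609; a·n₀/n = 227·262/609 = 97.6585; c·n₁/n = 85·347/609 = 48.4319
RR_MH = (35.8768 + 117.8003 + 97.6585) / (17.6797 + 77.9535 + 48.4319) = 251.3355 / 144.0650 = 1.74460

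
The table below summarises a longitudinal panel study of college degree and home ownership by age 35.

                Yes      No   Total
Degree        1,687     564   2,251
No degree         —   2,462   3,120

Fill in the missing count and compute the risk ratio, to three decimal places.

3.554

The missing cell is in the unexposed row: 3120 − 2462 = 658.
So a = 1687, b = 564, c = 658, d = 2462.
RR = [a/(a+b)] / [c/(c+d)] = (1687/2251) / (658/3120) = 0.74944/0.21090 = 3.55360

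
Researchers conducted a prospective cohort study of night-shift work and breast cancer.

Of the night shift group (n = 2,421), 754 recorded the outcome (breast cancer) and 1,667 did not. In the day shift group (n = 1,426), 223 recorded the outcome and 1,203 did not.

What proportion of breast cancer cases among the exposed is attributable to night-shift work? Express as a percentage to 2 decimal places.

49.79

From the description: a = 754, b = 1667, c = 223, d = 1203.
Risk in exposed = 754/2421 = 0.31144; risk in unexposed = 223/1426 = 0.15638.
RR = 0.31144/0.15638 = 1.99155
AR% = (RR − 1)/RR × 100 = (1.99155 − 1)/1.99155 × 100 = 49.7879%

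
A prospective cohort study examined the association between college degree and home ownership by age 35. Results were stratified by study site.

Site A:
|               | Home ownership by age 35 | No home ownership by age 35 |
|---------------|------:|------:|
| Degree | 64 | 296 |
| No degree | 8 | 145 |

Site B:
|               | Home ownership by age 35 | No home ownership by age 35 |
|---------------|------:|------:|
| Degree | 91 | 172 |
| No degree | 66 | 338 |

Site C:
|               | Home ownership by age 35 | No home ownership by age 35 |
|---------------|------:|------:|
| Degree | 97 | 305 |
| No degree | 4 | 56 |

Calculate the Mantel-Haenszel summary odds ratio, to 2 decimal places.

3.13

OR_MH = Σ(aᵢdᵢ/nᵢ) / Σ(bᵢcᵢ/nᵢ), where nᵢ is the stratum total.
Stratum 1 (Site A): n = 513; a·d/n = 64·145/513 = 18.0897; b·c/n = 296·8/513 = 4.6160
Stratum 2 (Site B): n = 667; a·d/n = 91·338/667 = 46.1139; b·c/n = 172·66/667 = 17.0195
Stratum 3 (Site C): n = 462; a·d/n = 97·56/462 = 11.7576; b·c/n = 305·4/462 = 2.6407
OR_MH = (18.0897 + 46.1139 + 11.7576) / (4.6160 + 17.0195 + 2.6407) = 75.9612 / 24.2762 = 3.12904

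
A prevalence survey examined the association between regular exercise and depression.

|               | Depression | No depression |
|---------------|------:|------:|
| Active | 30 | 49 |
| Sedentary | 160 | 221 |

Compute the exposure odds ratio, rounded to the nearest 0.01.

Cells: a = 30, b = 49, c = 160, d = 221.
OR = (a·d)/(b·c) = (30 × 221) / (49 × 160) = 6630 / 7840 = 0.84566
Exposure is associated with lower odds of depression (OR = 0.85 < 1).

0.85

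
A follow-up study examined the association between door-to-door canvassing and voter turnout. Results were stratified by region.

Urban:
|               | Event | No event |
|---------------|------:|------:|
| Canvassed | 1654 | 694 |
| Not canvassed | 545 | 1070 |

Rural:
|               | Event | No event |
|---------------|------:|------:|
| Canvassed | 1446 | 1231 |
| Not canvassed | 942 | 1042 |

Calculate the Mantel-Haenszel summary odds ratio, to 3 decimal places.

2.236

OR_MH = Σ(aᵢdᵢ/nᵢ) / Σ(bᵢcᵢ/nᵢ), where nᵢ is the stratum total.
Stratum 1 (Urban): n = 3963; a·d/n = 1654·1070/3963 = 446.5758; b·c/n = 694·545/3963 = 95.4403
Stratum 2 (Rural): n = 4661; a·d/n = 1446·1042/4661 = 323.2637; b·c/n = 1231·942/4661 = 248.7882
OR_MH = (446.5758 + 323.2637) / (95.4403 + 248.7882) = 769.8395 / 344.2286 = 2.23642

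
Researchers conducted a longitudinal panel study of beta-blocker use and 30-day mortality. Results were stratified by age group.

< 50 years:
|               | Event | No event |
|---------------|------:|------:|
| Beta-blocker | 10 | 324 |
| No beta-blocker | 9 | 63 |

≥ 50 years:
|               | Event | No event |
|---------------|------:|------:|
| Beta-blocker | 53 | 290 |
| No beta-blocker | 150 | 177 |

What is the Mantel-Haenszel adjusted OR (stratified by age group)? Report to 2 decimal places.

OR_MH = Σ(aᵢdᵢ/nᵢ) / Σ(bᵢcᵢ/nᵢ), where nᵢ is the stratum total.
Stratum 1 (< 50 years): n = 406; a·d/n = 10·63/406 = 1.5517; b·c/n = 324·9/406 = 7.1823
Stratum 2 (≥ 50 years): n = 670; a·d/n = 53·177/670 = 14.0015; b·c/n = 290·150/670 = 64.9254
OR_MH = (1.5517 + 14.0015) / (7.1823 + 64.9254) = 15.5532 / 72.1076 = 0.21569

0.22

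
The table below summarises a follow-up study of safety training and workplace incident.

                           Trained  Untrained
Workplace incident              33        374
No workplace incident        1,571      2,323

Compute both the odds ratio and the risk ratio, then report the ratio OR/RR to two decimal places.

0.88

Reading the table with exposure as columns: a = 33 (Trained, case), b = 1571 (Trained, non-case), c = 374 (Untrained, case), d = 2323.
OR = (33·2323)/(1571·374) = 76659/587554 = 0.13047
Risk in exposed = 33/1604 = 0.02057; risk in unexposed = 374/2697 = 0.13867; RR = 0.14836
OR/RR = 0.13047 / 0.14836 = 0.87942
The outcome is not rare, so the OR lies further from 1 than the RR.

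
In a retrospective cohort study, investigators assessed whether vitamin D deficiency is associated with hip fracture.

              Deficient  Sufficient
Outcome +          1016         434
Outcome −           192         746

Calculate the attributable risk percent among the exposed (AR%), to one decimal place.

56.3

Reading the table with exposure as columns: a = 1016 (Deficient, case), b = 192 (Deficient, non-case), c = 434 (Sufficient, case), d = 746.
Risk in exposed = 1016/1208 = 0.84106; risk in unexposed = 434/1180 = 0.36780.
RR = 0.84106/0.36780 = 2.28675
AR% = (RR − 1)/RR × 100 = (2.28675 − 1)/2.28675 × 100 = 56.2699%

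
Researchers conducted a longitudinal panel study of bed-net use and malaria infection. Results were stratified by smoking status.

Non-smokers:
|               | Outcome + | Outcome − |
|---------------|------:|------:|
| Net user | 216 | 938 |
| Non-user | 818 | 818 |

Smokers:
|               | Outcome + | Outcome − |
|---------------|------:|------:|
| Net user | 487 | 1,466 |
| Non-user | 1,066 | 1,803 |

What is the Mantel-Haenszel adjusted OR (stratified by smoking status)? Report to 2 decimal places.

OR_MH = Σ(aᵢdᵢ/nᵢ) / Σ(bᵢcᵢ/nᵢ), where nᵢ is the stratum total.
Stratum 1 (Non-smokers): n = 2790; a·d/n = 216·818/2790 = 63.3290; b·c/n = 938·818/2790 = 275.0122
Stratum 2 (Smokers): n = 4822; a·d/n = 487·1803/4822 = 182.0948; b·c/n = 1466·1066/4822 = 324.0888
OR_MH = (63.3290 + 182.0948) / (275.0122 + 324.0888) = 245.4238 / 599.1009 = 0.40965

0.41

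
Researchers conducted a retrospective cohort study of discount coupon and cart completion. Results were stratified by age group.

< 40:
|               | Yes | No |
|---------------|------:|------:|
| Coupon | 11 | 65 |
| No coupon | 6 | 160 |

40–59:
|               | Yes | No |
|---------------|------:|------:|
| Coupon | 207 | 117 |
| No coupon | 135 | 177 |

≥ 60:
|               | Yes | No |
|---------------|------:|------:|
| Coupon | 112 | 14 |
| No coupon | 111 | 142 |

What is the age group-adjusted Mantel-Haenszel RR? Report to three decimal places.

RR_MH = Σ(aᵢ·n₀ᵢ/nᵢ) / Σ(cᵢ·n₁ᵢ/nᵢ), with n₁ᵢ = aᵢ+bᵢ (exposed), n₀ᵢ = cᵢ+dᵢ (unexposed), nᵢ = n₁ᵢ+n₀ᵢ.
Stratum 1 (< 40): n₁ = 76, n₀ = 166, n = 242; a·n₀/n = 11·166/242 = 7.5455; c·n₁/n = 6·76/242 = 1.8843
Stratum 2 (40–59): n₁ = 324, n₀ = 312, n = 636; a·n₀/n = 207·312/636 = 101.5472; c·n₁/n = 135·324/636 = 68.7736
Stratum 3 (≥ 60): n₁ = 126, n₀ = 253, n = 379; a·n₀/n = 112·253/379 = 74.7652; c·n₁/n = 111·126/379 = 36.9024
RR_MH = (7.5455 + 101.5472 + 74.7652) / (1.8843 + 68.7736 + 36.9024) = 183.8578 / 107.5603 = 1.70935

1.709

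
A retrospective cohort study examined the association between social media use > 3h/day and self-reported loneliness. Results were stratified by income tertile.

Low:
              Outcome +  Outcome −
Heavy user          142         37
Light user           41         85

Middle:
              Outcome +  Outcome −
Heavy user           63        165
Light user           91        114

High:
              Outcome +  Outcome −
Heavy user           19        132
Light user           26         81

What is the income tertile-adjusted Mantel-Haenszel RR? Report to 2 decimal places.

RR_MH = Σ(aᵢ·n₀ᵢ/nᵢ) / Σ(cᵢ·n₁ᵢ/nᵢ), with n₁ᵢ = aᵢ+bᵢ (exposed), n₀ᵢ = cᵢ+dᵢ (unexposed), nᵢ = n₁ᵢ+n₀ᵢ.
Stratum 1 (Low): n₁ = 179, n₀ = 126, n = 305; a·n₀/n = 142·126/305 = 58.6623; c·n₁/n = 41·179/305 = 24.0623
Stratum 2 (Middle): n₁ = 228, n₀ = 205, n = 433; a·n₀/n = 63·205/433 = 29.8268; c·n₁/n = 91·228/433 = 47.9169
Stratum 3 (High): n₁ = 151, n₀ = 107, n = 258; a·n₀/n = 19·107/258 = 7.8798; c·n₁/n = 26·151/258 = 15.2171
RR_MH = (58.6623 + 29.8268 + 7.8798) / (24.0623 + 47.9169 + 15.2171) = 96.3689 / 87.1962 = 1.10520

1.11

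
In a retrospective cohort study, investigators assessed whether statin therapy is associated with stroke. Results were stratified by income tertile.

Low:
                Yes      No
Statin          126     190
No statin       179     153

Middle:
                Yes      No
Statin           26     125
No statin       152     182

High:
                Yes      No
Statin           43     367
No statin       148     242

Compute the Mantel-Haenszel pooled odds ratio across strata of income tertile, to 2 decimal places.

0.33

OR_MH = Σ(aᵢdᵢ/nᵢ) / Σ(bᵢcᵢ/nᵢ), where nᵢ is the stratum total.
Stratum 1 (Low): n = 648; a·d/n = 126·153/648 = 29.7500; b·c/n = 190·179/648 = 52.4846
Stratum 2 (Middle): n = 485; a·d/n = 26·182/485 = 9.7567; b·c/n = 125·152/485 = 39.1753
Stratum 3 (High): n = 800; a·d/n = 43·242/800 = 13.0075; b·c/n = 367·148/800 = 67.8950
OR_MH = (29.7500 + 9.7567 + 13.0075) / (52.4846 + 39.1753 + 67.8950) = 52.5142 / 159.5548 = 0.32913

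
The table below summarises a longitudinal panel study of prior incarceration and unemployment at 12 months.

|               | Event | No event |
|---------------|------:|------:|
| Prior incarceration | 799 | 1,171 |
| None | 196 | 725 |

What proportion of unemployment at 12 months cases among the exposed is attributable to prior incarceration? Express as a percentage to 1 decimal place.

47.5

Cells: a = 799, b = 1171, c = 196, d = 725.
Risk in exposed = 799/1970 = 0.40558; risk in unexposed = 196/921 = 0.21281.
RR = 0.40558/0.21281 = 1.90583
AR% = (RR − 1)/RR × 100 = (1.90583 − 1)/1.90583 × 100 = 47.5294%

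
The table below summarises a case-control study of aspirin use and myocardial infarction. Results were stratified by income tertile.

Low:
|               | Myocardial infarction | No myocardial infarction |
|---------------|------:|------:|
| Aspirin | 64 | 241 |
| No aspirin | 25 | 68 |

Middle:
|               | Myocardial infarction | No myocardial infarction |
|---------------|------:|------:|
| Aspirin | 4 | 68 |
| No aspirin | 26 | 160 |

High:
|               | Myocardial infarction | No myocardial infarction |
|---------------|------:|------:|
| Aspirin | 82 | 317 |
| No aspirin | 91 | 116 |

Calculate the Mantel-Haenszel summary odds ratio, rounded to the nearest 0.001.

0.418

OR_MH = Σ(aᵢdᵢ/nᵢ) / Σ(bᵢcᵢ/nᵢ), where nᵢ is the stratum total.
Stratum 1 (Low): n = 398; a·d/n = 64·68/398 = 10.9347; b·c/n = 241·25/398 = 15.1382
Stratum 2 (Middle): n = 258; a·d/n = 4·160/258 = 2.4806; b·c/n = 68·26/258 = 6.8527
Stratum 3 (High): n = 606; a·d/n = 82·116/606 = 15.6964; b·c/n = 317·91/606 = 47.6023
OR_MH = (10.9347 + 2.4806 + 15.6964) / (15.1382 + 6.8527 + 47.6023) = 29.1117 / 69.5932 = 0.41831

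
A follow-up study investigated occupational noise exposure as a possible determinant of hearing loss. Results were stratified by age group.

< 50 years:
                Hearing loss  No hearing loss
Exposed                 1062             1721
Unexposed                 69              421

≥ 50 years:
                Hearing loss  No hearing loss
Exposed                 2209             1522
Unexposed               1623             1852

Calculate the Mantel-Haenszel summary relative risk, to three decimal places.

RR_MH = Σ(aᵢ·n₀ᵢ/nᵢ) / Σ(cᵢ·n₁ᵢ/nᵢ), with n₁ᵢ = aᵢ+bᵢ (exposed), n₀ᵢ = cᵢ+dᵢ (unexposed), nᵢ = n₁ᵢ+n₀ᵢ.
Stratum 1 (< 50 years): n₁ = 2783, n₀ = 490, n = 3273; a·n₀/n = 1062·490/3273 = 158.9918; c·n₁/n = 69·2783/3273 = 58.6700
Stratum 2 (≥ 50 years): n₁ = 3731, n₀ = 3475, n = 7206; a·n₀/n = 2209·3475/7206 = 1065.2616; c·n₁/n = 1623·3731/7206 = 840.3293
RR_MH = (158.9918 + 1065.2616) / (58.6700 + 840.3293) = 1224.2533 / 898.9993 = 1.36180

1.362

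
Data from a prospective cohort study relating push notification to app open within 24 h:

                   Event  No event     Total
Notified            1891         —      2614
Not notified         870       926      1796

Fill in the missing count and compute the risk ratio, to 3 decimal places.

The missing cell is in the exposed row: 2614 − 1891 = 723.
So a = 1891, b = 723, c = 870, d = 926.
RR = [a/(a+b)] / [c/(c+d)] = (1891/2614) / (870/1796) = 0.72341/0.48441 = 1.49339

1.493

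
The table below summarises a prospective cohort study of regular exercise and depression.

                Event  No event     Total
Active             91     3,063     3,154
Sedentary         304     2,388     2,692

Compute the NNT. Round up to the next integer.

Risk in treated group = 91/3154 = 0.02885; risk in control = 304/2692 = 0.11293.
Absolute risk reduction = 0.11293 − 0.02885 = 0.08407
NNT = 1 / ARR = 1 / 0.08407 = 11.894 → round up → 12

12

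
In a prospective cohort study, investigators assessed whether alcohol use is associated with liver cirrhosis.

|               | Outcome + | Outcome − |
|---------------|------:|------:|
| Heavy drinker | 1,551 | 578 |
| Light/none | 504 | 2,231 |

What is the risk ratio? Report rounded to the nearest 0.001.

Cells: a = 1551, b = 578, c = 504, d = 2231.
Risk in exposed = 1551/2129 = 0.72851; risk in unexposed = 504/2735 = 0.18428.
RR = 0.72851 / 0.18428 = 3.95333
The risk among the exposed is 3.95 times that among the unexposed.

3.953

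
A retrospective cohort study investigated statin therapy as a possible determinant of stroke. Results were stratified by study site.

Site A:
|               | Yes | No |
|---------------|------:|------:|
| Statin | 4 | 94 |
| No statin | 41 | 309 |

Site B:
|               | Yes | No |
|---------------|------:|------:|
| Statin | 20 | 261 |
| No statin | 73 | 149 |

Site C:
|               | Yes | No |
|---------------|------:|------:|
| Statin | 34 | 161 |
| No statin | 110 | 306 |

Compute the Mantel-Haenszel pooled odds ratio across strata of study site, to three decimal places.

OR_MH = Σ(aᵢdᵢ/nᵢ) / Σ(bᵢcᵢ/nᵢ), where nᵢ is the stratum total.
Stratum 1 (Site A): n = 448; a·d/n = 4·309/448 = 2.7589; b·c/n = 94·41/448 = 8.6027
Stratum 2 (Site B): n = 503; a·d/n = 20·149/503 = 5.9245; b·c/n = 261·73/503 = 37.8787
Stratum 3 (Site C): n = 611; a·d/n = 34·306/611 = 17.0278; b·c/n = 161·110/611 = 28.9853
OR_MH = (2.7589 + 5.9245 + 17.0278) / (8.6027 + 37.8787 + 28.9853) = 25.7112 / 75.4667 = 0.34070

0.341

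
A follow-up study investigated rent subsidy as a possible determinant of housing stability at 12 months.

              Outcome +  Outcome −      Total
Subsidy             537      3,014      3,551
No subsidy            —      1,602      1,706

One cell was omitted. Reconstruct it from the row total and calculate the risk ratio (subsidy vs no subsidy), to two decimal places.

The missing cell is in the unexposed row: 1706 − 1602 = 104.
So a = 537, b = 3014, c = 104, d = 1602.
RR = [a/(a+b)] / [c/(c+d)] = (537/3551) / (104/1706) = 0.15123/0.06096 = 2.48067

2.48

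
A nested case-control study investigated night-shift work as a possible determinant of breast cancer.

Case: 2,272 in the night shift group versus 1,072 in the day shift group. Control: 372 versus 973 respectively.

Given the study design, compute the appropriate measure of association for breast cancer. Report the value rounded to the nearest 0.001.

5.543

From the description: a = 2272, b = 372, c = 1072, d = 973.
This is a nested case-control study: participants were sampled on outcome status, so risks in the source population cannot be estimated directly — relative risk is not valid here. The odds ratio is the appropriate measure.
OR = (a·d)/(b·c) = (2272 × 973) / (372 × 1072) = 2210656 / 398784 = 5.54349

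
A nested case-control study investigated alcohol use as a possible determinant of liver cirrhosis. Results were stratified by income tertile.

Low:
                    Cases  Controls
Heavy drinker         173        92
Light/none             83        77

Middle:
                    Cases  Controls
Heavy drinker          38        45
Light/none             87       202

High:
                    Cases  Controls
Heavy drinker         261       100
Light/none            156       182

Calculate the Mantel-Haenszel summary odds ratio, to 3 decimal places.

OR_MH = Σ(aᵢdᵢ/nᵢ) / Σ(bᵢcᵢ/nᵢ), where nᵢ is the stratum total.
Stratum 1 (Low): n = 425; a·d/n = 173·77/425 = 31.3435; b·c/n = 92·83/425 = 17.9671
Stratum 2 (Middle): n = 372; a·d/n = 38·202/372 = 20.6344; b·c/n = 45·87/372 = 10.5242
Stratum 3 (High): n = 699; a·d/n = 261·182/699 = 67.9571; b·c/n = 100·156/699 = 22.3176
OR_MH = (31.3435 + 20.6344 + 67.9571) / (17.9671 + 10.5242 + 22.3176) = 119.9350 / 50.8088 = 2.36051

2.361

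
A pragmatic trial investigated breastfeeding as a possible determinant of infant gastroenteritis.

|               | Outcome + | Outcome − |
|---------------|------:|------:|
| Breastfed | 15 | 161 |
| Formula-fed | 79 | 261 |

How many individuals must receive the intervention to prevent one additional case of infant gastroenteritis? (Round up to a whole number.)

7

Risk in treated group = 15/176 = 0.08523; risk in control = 79/340 = 0.23235.
Absolute risk reduction = 0.23235 − 0.08523 = 0.14713
NNT = 1 / ARR = 1 / 0.14713 = 6.797 → round up → 7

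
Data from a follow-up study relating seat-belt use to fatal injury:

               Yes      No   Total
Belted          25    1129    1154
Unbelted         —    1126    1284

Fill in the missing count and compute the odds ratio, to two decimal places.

0.16

The missing cell is in the unexposed row: 1284 − 1126 = 158.
So a = 25, b = 1129, c = 158, d = 1126.
OR = (a·d)/(b·c) = (25 × 1126) / (1129 × 158) = 28150 / 178382 = 0.15781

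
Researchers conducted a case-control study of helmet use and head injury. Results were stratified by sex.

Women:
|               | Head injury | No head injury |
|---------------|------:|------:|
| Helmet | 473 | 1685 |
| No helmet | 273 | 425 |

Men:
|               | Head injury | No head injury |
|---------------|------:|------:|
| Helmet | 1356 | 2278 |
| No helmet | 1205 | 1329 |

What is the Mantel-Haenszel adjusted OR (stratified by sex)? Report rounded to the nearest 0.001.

OR_MH = Σ(aᵢdᵢ/nᵢ) / Σ(bᵢcᵢ/nᵢ), where nᵢ is the stratum total.
Stratum 1 (Women): n = 2856; a·d/n = 473·425/2856 = 70.3869; b·c/n = 1685·273/2856 = 161.0662
Stratum 2 (Men): n = 6168; a·d/n = 1356·1329/6168 = 292.1732; b·c/n = 2278·1205/6168 = 445.0373
OR_MH = (70.3869 + 292.1732) / (161.0662 + 445.0373) = 362.5601 / 606.1035 = 0.59818

0.598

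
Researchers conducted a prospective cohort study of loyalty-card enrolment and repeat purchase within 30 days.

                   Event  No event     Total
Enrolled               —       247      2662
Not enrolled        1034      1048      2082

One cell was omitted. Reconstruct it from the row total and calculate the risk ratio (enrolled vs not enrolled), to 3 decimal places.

1.827

The missing cell is in the exposed row: 2662 − 247 = 2415.
So a = 2415, b = 247, c = 1034, d = 1048.
RR = [a/(a+b)] / [c/(c+d)] = (2415/2662) / (1034/2082) = 0.90721/0.49664 = 1.82671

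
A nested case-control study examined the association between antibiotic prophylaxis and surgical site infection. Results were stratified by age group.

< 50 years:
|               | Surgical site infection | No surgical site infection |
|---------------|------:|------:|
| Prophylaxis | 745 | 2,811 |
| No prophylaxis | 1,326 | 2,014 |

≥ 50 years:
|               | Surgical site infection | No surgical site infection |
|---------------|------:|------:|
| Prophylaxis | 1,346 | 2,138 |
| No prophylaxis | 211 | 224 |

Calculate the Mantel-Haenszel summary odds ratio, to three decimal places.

0.449

OR_MH = Σ(aᵢdᵢ/nᵢ) / Σ(bᵢcᵢ/nᵢ), where nᵢ is the stratum total.
Stratum 1 (< 50 years): n = 6896; a·d/n = 745·2014/6896 = 217.5798; b·c/n = 2811·1326/6896 = 540.5142
Stratum 2 (≥ 50 years): n = 3919; a·d/n = 1346·224/3919 = 76.9339; b·c/n = 2138·211/3919 = 115.1105
OR_MH = (217.5798 + 76.9339) / (540.5142 + 115.1105) = 294.5137 / 655.6247 = 0.44921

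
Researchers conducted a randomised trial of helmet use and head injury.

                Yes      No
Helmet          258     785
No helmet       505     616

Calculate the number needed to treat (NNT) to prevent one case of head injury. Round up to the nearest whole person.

5

Risk in treated group = 258/1043 = 0.24736; risk in control = 505/1121 = 0.45049.
Absolute risk reduction = 0.45049 − 0.24736 = 0.20313
NNT = 1 / ARR = 1 / 0.20313 = 4.923 → round up → 5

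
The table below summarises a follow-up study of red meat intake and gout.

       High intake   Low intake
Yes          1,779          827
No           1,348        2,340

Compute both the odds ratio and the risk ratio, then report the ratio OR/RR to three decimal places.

1.714

Reading the table with exposure as columns: a = 1779 (High intake, case), b = 1348 (High intake, non-case), c = 827 (Low intake, case), d = 2340.
OR = (1779·2340)/(1348·827) = 4162860/1114796 = 3.73419
Risk in exposed = 1779/3127 = 0.56892; risk in unexposed = 827/3167 = 0.26113; RR = 2.17867
OR/RR = 3.73419 / 2.17867 = 1.71398
The outcome is not rare, so the OR lies further from 1 than the RR.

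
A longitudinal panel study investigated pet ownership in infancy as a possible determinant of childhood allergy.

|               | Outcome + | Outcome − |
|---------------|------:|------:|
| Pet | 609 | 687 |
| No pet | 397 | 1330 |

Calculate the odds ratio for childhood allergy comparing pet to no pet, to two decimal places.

Cells: a = 609, b = 687, c = 397, d = 1330.
OR = (a·d)/(b·c) = (609 × 1330) / (687 × 397) = 809970 / 272739 = 2.96976
The odds of childhood allergy are about 2.97 times as high in the pet group.

2.97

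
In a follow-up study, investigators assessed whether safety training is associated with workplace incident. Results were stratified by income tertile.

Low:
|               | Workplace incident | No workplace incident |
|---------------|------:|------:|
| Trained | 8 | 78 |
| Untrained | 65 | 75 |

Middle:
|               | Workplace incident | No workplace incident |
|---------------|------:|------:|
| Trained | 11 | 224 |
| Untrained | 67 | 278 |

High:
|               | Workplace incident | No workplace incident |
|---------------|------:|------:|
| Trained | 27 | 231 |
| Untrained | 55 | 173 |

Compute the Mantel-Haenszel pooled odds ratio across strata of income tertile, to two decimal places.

OR_MH = Σ(aᵢdᵢ/nᵢ) / Σ(bᵢcᵢ/nᵢ), where nᵢ is the stratum total.
Stratum 1 (Low): n = 226; a·d/n = 8·75/226 = 2.6549; b·c/n = 78·65/226 = 22.4336
Stratum 2 (Middle): n = 580; a·d/n = 11·278/580 = 5.2724; b·c/n = 224·67/580 = 25.8759
Stratum 3 (High): n = 486; a·d/n = 27·173/486 = 9.6111; b·c/n = 231·55/486 = 26.1420
OR_MH = (2.6549 + 5.2724 + 9.6111) / (22.4336 + 25.8759 + 26.1420) = 17.5384 / 74.4515 = 0.23557

0.24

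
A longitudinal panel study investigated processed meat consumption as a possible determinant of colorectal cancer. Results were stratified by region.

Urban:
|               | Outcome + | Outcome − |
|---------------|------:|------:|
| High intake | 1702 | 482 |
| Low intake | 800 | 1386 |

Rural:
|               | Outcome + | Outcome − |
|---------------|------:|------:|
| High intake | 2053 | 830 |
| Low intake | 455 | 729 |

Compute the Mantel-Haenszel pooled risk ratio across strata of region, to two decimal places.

RR_MH = Σ(aᵢ·n₀ᵢ/nᵢ) / Σ(cᵢ·n₁ᵢ/nᵢ), with n₁ᵢ = aᵢ+bᵢ (exposed), n₀ᵢ = cᵢ+dᵢ (unexposed), nᵢ = n₁ᵢ+n₀ᵢ.
Stratum 1 (Urban): n₁ = 2184, n₀ = 2186, n = 4370; a·n₀/n = 1702·2186/4370 = 851.3895; c·n₁/n = 800·2184/4370 = 399.8169
Stratum 2 (Rural): n₁ = 2883, n₀ = 1184, n = 4067; a·n₀/n = 2053·1184/4067 = 597.6769; c·n₁/n = 455·2883/4067 = 322.5387
RR_MH = (851.3895 + 597.6769) / (399.8169 + 322.5387) = 1449.0664 / 722.3557 = 2.00603

2.01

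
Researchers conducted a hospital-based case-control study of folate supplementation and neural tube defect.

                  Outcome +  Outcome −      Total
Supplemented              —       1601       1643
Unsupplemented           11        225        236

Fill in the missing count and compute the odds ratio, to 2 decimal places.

0.54

The missing cell is in the exposed row: 1643 − 1601 = 42.
So a = 42, b = 1601, c = 11, d = 225.
OR = (a·d)/(b·c) = (42 × 225) / (1601 × 11) = 9450 / 17611 = 0.53660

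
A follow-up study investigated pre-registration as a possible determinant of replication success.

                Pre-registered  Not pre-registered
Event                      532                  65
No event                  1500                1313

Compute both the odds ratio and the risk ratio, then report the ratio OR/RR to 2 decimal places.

Reading the table with exposure as columns: a = 532 (Pre-registered, case), b = 1500 (Pre-registered, non-case), c = 65 (Not pre-registered, case), d = 1313.
OR = (532·1313)/(1500·65) = 698516/97500 = 7.16427
Risk in exposed = 532/2032 = 0.26181; risk in unexposed = 65/1378 = 0.04717; RR = 5.55039
OR/RR = 7.16427 / 5.55039 = 1.29077
The outcome is not rare, so the OR lies further from 1 than the RR.

1.29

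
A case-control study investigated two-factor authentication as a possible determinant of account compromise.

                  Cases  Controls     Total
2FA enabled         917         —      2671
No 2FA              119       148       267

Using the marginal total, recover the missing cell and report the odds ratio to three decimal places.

The missing cell is in the exposed row: 2671 − 917 = 1754.
So a = 917, b = 1754, c = 119, d = 148.
OR = (a·d)/(b·c) = (917 × 148) / (1754 × 119) = 135716 / 208726 = 0.65021

0.650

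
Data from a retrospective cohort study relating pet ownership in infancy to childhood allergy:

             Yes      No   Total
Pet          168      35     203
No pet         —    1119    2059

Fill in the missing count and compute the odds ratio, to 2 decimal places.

The missing cell is in the unexposed row: 2059 − 1119 = 940.
So a = 168, b = 35, c = 940, d = 1119.
OR = (a·d)/(b·c) = (168 × 1119) / (35 × 940) = 187992 / 32900 = 5.71404

5.71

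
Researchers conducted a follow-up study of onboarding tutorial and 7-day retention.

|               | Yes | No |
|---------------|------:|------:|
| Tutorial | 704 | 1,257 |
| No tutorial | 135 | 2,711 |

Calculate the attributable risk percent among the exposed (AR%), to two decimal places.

Cells: a = 704, b = 1257, c = 135, d = 2711.
Risk in exposed = 704/1961 = 0.35900; risk in unexposed = 135/2846 = 0.04743.
RR = 0.35900/0.04743 = 7.56826
AR% = (RR − 1)/RR × 100 = (7.56826 − 1)/7.56826 × 100 = 86.7869%

86.79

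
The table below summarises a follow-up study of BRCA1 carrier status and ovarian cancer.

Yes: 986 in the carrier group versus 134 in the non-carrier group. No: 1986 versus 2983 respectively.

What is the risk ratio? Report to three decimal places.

From the description: a = 986, b = 1986, c = 134, d = 2983.
Risk in exposed = 986/2972 = 0.33176; risk in unexposed = 134/3117 = 0.04299.
RR = 0.33176 / 0.04299 = 7.71721
The risk among the exposed is 7.72 times that among the unexposed.

7.717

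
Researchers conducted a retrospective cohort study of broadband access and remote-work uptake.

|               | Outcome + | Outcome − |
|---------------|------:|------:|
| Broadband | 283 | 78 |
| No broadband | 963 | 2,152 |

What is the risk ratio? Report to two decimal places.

Cells: a = 283, b = 78, c = 963, d = 2152.
Risk in exposed = 283/361 = 0.78393; risk in unexposed = 963/3115 = 0.30915.
RR = 0.78393 / 0.30915 = 2.53578
The risk among the exposed is 2.54 times that among the unexposed.

2.54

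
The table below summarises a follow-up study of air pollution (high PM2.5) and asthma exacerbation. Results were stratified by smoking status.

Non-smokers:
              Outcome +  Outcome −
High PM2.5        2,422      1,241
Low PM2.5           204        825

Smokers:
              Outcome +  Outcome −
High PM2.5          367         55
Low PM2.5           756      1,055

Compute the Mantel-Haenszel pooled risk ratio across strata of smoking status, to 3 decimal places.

2.743

RR_MH = Σ(aᵢ·n₀ᵢ/nᵢ) / Σ(cᵢ·n₁ᵢ/nᵢ), with n₁ᵢ = aᵢ+bᵢ (exposed), n₀ᵢ = cᵢ+dᵢ (unexposed), nᵢ = n₁ᵢ+n₀ᵢ.
Stratum 1 (Non-smokers): n₁ = 3663, n₀ = 1029, n = 4692; a·n₀/n = 2422·1029/4692 = 531.1675; c·n₁/n = 204·3663/4692 = 159.2609
Stratum 2 (Smokers): n₁ = 422, n₀ = 1811, n = 2233; a·n₀/n = 367·1811/2233 = 297.6431; c·n₁/n = 756·422/2233 = 142.8715
RR_MH = (531.1675 + 297.6431) / (159.2609 + 142.8715) = 828.8106 / 302.1323 = 2.74320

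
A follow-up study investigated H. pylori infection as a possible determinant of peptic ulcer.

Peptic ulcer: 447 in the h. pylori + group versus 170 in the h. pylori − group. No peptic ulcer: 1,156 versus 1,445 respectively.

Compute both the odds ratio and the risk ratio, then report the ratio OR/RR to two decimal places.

From the description: a = 447, b = 1156, c = 170, d = 1445.
OR = (447·1445)/(1156·170) = 645915/196520 = 3.28676
Risk in exposed = 447/1603 = 0.27885; risk in unexposed = 170/1615 = 0.10526; RR = 2.64910
OR/RR = 3.28676 / 2.64910 = 1.24071
The outcome is not rare, so the OR lies further from 1 than the RR.

1.24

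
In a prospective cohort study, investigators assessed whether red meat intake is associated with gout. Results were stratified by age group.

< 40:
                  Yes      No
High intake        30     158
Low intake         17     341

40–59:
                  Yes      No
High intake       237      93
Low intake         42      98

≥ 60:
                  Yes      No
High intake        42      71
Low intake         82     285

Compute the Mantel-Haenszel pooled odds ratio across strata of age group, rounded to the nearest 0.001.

3.671

OR_MH = Σ(aᵢdᵢ/nᵢ) / Σ(bᵢcᵢ/nᵢ), where nᵢ is the stratum total.
Stratum 1 (< 40): n = 546; a·d/n = 30·341/546 = 18.7363; b·c/n = 158·17/546 = 4.9194
Stratum 2 (40–59): n = 470; a·d/n = 237·98/470 = 49.4170; b·c/n = 93·42/470 = 8.3106
Stratum 3 (≥ 60): n = 480; a·d/n = 42·285/480 = 24.9375; b·c/n = 71·82/480 = 12.1292
OR_MH = (18.7363 + 49.4170 + 24.9375) / (4.9194 + 8.3106 + 12.1292) = 93.0908 / 25.3592 = 3.67089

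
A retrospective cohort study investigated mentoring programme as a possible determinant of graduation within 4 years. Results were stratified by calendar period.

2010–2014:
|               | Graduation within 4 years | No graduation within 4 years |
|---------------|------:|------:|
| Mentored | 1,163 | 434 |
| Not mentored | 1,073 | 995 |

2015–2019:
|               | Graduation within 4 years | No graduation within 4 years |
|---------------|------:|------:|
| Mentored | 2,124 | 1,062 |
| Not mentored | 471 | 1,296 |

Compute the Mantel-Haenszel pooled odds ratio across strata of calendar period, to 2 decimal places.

OR_MH = Σ(aᵢdᵢ/nᵢ) / Σ(bᵢcᵢ/nᵢ), where nᵢ is the stratum total.
Stratum 1 (2010–2014): n = 3665; a·d/n = 1163·995/3665 = 315.7394; b·c/n = 434·1073/3665 = 127.0619
Stratum 2 (2015–2019): n = 4953; a·d/n = 2124·1296/4953 = 555.7650; b·c/n = 1062·471/4953 = 100.9897
OR_MH = (315.7394 + 555.7650) / (127.0619 + 100.9897) = 871.5044 / 228.0516 = 3.82152

3.82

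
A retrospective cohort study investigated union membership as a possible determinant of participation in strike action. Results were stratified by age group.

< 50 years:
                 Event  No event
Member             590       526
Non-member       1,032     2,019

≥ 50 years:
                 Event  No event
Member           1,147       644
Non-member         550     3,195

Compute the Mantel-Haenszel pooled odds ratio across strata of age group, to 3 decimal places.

OR_MH = Σ(aᵢdᵢ/nᵢ) / Σ(bᵢcᵢ/nᵢ), where nᵢ is the stratum total.
Stratum 1 (< 50 years): n = 4167; a·d/n = 590·2019/4167 = 285.8675; b·c/n = 526·1032/4167 = 130.2693
Stratum 2 (≥ 50 years): n = 5536; a·d/n = 1147·3195/5536 = 661.9698; b·c/n = 644·550/5536 = 63.9812
OR_MH = (285.8675 + 661.9698) / (130.2693 + 63.9812) = 947.8374 / 194.2505 = 4.87946

4.879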